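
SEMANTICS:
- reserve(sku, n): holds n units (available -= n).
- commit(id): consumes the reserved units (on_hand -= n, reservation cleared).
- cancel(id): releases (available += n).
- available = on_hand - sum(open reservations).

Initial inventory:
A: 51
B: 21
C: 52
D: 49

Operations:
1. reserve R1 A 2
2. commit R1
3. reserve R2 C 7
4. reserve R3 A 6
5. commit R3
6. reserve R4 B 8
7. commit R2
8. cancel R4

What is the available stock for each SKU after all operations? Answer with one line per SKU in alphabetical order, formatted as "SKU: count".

Answer: A: 43
B: 21
C: 45
D: 49

Derivation:
Step 1: reserve R1 A 2 -> on_hand[A=51 B=21 C=52 D=49] avail[A=49 B=21 C=52 D=49] open={R1}
Step 2: commit R1 -> on_hand[A=49 B=21 C=52 D=49] avail[A=49 B=21 C=52 D=49] open={}
Step 3: reserve R2 C 7 -> on_hand[A=49 B=21 C=52 D=49] avail[A=49 B=21 C=45 D=49] open={R2}
Step 4: reserve R3 A 6 -> on_hand[A=49 B=21 C=52 D=49] avail[A=43 B=21 C=45 D=49] open={R2,R3}
Step 5: commit R3 -> on_hand[A=43 B=21 C=52 D=49] avail[A=43 B=21 C=45 D=49] open={R2}
Step 6: reserve R4 B 8 -> on_hand[A=43 B=21 C=52 D=49] avail[A=43 B=13 C=45 D=49] open={R2,R4}
Step 7: commit R2 -> on_hand[A=43 B=21 C=45 D=49] avail[A=43 B=13 C=45 D=49] open={R4}
Step 8: cancel R4 -> on_hand[A=43 B=21 C=45 D=49] avail[A=43 B=21 C=45 D=49] open={}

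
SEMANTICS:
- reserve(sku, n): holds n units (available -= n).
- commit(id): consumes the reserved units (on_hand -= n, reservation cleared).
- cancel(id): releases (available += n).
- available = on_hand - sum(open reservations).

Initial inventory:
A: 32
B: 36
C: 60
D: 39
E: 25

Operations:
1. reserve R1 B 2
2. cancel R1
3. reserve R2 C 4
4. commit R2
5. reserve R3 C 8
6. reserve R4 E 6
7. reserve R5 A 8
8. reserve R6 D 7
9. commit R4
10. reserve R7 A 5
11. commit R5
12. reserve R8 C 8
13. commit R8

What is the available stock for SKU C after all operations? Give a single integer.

Step 1: reserve R1 B 2 -> on_hand[A=32 B=36 C=60 D=39 E=25] avail[A=32 B=34 C=60 D=39 E=25] open={R1}
Step 2: cancel R1 -> on_hand[A=32 B=36 C=60 D=39 E=25] avail[A=32 B=36 C=60 D=39 E=25] open={}
Step 3: reserve R2 C 4 -> on_hand[A=32 B=36 C=60 D=39 E=25] avail[A=32 B=36 C=56 D=39 E=25] open={R2}
Step 4: commit R2 -> on_hand[A=32 B=36 C=56 D=39 E=25] avail[A=32 B=36 C=56 D=39 E=25] open={}
Step 5: reserve R3 C 8 -> on_hand[A=32 B=36 C=56 D=39 E=25] avail[A=32 B=36 C=48 D=39 E=25] open={R3}
Step 6: reserve R4 E 6 -> on_hand[A=32 B=36 C=56 D=39 E=25] avail[A=32 B=36 C=48 D=39 E=19] open={R3,R4}
Step 7: reserve R5 A 8 -> on_hand[A=32 B=36 C=56 D=39 E=25] avail[A=24 B=36 C=48 D=39 E=19] open={R3,R4,R5}
Step 8: reserve R6 D 7 -> on_hand[A=32 B=36 C=56 D=39 E=25] avail[A=24 B=36 C=48 D=32 E=19] open={R3,R4,R5,R6}
Step 9: commit R4 -> on_hand[A=32 B=36 C=56 D=39 E=19] avail[A=24 B=36 C=48 D=32 E=19] open={R3,R5,R6}
Step 10: reserve R7 A 5 -> on_hand[A=32 B=36 C=56 D=39 E=19] avail[A=19 B=36 C=48 D=32 E=19] open={R3,R5,R6,R7}
Step 11: commit R5 -> on_hand[A=24 B=36 C=56 D=39 E=19] avail[A=19 B=36 C=48 D=32 E=19] open={R3,R6,R7}
Step 12: reserve R8 C 8 -> on_hand[A=24 B=36 C=56 D=39 E=19] avail[A=19 B=36 C=40 D=32 E=19] open={R3,R6,R7,R8}
Step 13: commit R8 -> on_hand[A=24 B=36 C=48 D=39 E=19] avail[A=19 B=36 C=40 D=32 E=19] open={R3,R6,R7}
Final available[C] = 40

Answer: 40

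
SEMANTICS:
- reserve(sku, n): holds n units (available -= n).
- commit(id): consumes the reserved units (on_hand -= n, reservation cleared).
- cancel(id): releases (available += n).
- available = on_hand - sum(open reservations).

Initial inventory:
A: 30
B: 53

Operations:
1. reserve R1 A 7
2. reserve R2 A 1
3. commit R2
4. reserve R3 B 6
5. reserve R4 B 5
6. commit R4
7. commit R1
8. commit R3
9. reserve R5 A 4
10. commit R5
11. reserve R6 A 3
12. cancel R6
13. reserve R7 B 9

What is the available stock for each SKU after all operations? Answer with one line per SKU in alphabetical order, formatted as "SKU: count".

Answer: A: 18
B: 33

Derivation:
Step 1: reserve R1 A 7 -> on_hand[A=30 B=53] avail[A=23 B=53] open={R1}
Step 2: reserve R2 A 1 -> on_hand[A=30 B=53] avail[A=22 B=53] open={R1,R2}
Step 3: commit R2 -> on_hand[A=29 B=53] avail[A=22 B=53] open={R1}
Step 4: reserve R3 B 6 -> on_hand[A=29 B=53] avail[A=22 B=47] open={R1,R3}
Step 5: reserve R4 B 5 -> on_hand[A=29 B=53] avail[A=22 B=42] open={R1,R3,R4}
Step 6: commit R4 -> on_hand[A=29 B=48] avail[A=22 B=42] open={R1,R3}
Step 7: commit R1 -> on_hand[A=22 B=48] avail[A=22 B=42] open={R3}
Step 8: commit R3 -> on_hand[A=22 B=42] avail[A=22 B=42] open={}
Step 9: reserve R5 A 4 -> on_hand[A=22 B=42] avail[A=18 B=42] open={R5}
Step 10: commit R5 -> on_hand[A=18 B=42] avail[A=18 B=42] open={}
Step 11: reserve R6 A 3 -> on_hand[A=18 B=42] avail[A=15 B=42] open={R6}
Step 12: cancel R6 -> on_hand[A=18 B=42] avail[A=18 B=42] open={}
Step 13: reserve R7 B 9 -> on_hand[A=18 B=42] avail[A=18 B=33] open={R7}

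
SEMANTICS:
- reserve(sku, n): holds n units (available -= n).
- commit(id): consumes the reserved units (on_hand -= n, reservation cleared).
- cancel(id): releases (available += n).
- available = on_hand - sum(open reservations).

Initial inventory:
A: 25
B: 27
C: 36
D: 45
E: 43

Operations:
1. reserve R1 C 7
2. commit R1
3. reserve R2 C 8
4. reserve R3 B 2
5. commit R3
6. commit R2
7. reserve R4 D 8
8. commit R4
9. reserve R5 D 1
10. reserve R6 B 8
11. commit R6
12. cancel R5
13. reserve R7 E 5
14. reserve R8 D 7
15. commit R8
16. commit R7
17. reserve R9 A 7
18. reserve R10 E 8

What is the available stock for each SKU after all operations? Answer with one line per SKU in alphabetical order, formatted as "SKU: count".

Answer: A: 18
B: 17
C: 21
D: 30
E: 30

Derivation:
Step 1: reserve R1 C 7 -> on_hand[A=25 B=27 C=36 D=45 E=43] avail[A=25 B=27 C=29 D=45 E=43] open={R1}
Step 2: commit R1 -> on_hand[A=25 B=27 C=29 D=45 E=43] avail[A=25 B=27 C=29 D=45 E=43] open={}
Step 3: reserve R2 C 8 -> on_hand[A=25 B=27 C=29 D=45 E=43] avail[A=25 B=27 C=21 D=45 E=43] open={R2}
Step 4: reserve R3 B 2 -> on_hand[A=25 B=27 C=29 D=45 E=43] avail[A=25 B=25 C=21 D=45 E=43] open={R2,R3}
Step 5: commit R3 -> on_hand[A=25 B=25 C=29 D=45 E=43] avail[A=25 B=25 C=21 D=45 E=43] open={R2}
Step 6: commit R2 -> on_hand[A=25 B=25 C=21 D=45 E=43] avail[A=25 B=25 C=21 D=45 E=43] open={}
Step 7: reserve R4 D 8 -> on_hand[A=25 B=25 C=21 D=45 E=43] avail[A=25 B=25 C=21 D=37 E=43] open={R4}
Step 8: commit R4 -> on_hand[A=25 B=25 C=21 D=37 E=43] avail[A=25 B=25 C=21 D=37 E=43] open={}
Step 9: reserve R5 D 1 -> on_hand[A=25 B=25 C=21 D=37 E=43] avail[A=25 B=25 C=21 D=36 E=43] open={R5}
Step 10: reserve R6 B 8 -> on_hand[A=25 B=25 C=21 D=37 E=43] avail[A=25 B=17 C=21 D=36 E=43] open={R5,R6}
Step 11: commit R6 -> on_hand[A=25 B=17 C=21 D=37 E=43] avail[A=25 B=17 C=21 D=36 E=43] open={R5}
Step 12: cancel R5 -> on_hand[A=25 B=17 C=21 D=37 E=43] avail[A=25 B=17 C=21 D=37 E=43] open={}
Step 13: reserve R7 E 5 -> on_hand[A=25 B=17 C=21 D=37 E=43] avail[A=25 B=17 C=21 D=37 E=38] open={R7}
Step 14: reserve R8 D 7 -> on_hand[A=25 B=17 C=21 D=37 E=43] avail[A=25 B=17 C=21 D=30 E=38] open={R7,R8}
Step 15: commit R8 -> on_hand[A=25 B=17 C=21 D=30 E=43] avail[A=25 B=17 C=21 D=30 E=38] open={R7}
Step 16: commit R7 -> on_hand[A=25 B=17 C=21 D=30 E=38] avail[A=25 B=17 C=21 D=30 E=38] open={}
Step 17: reserve R9 A 7 -> on_hand[A=25 B=17 C=21 D=30 E=38] avail[A=18 B=17 C=21 D=30 E=38] open={R9}
Step 18: reserve R10 E 8 -> on_hand[A=25 B=17 C=21 D=30 E=38] avail[A=18 B=17 C=21 D=30 E=30] open={R10,R9}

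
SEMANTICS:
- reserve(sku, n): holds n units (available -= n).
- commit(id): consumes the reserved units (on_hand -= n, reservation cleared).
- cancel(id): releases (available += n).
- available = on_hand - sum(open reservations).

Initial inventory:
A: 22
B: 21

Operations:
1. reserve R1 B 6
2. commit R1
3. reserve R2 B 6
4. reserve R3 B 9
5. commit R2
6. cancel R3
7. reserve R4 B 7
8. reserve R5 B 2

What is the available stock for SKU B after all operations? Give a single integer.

Step 1: reserve R1 B 6 -> on_hand[A=22 B=21] avail[A=22 B=15] open={R1}
Step 2: commit R1 -> on_hand[A=22 B=15] avail[A=22 B=15] open={}
Step 3: reserve R2 B 6 -> on_hand[A=22 B=15] avail[A=22 B=9] open={R2}
Step 4: reserve R3 B 9 -> on_hand[A=22 B=15] avail[A=22 B=0] open={R2,R3}
Step 5: commit R2 -> on_hand[A=22 B=9] avail[A=22 B=0] open={R3}
Step 6: cancel R3 -> on_hand[A=22 B=9] avail[A=22 B=9] open={}
Step 7: reserve R4 B 7 -> on_hand[A=22 B=9] avail[A=22 B=2] open={R4}
Step 8: reserve R5 B 2 -> on_hand[A=22 B=9] avail[A=22 B=0] open={R4,R5}
Final available[B] = 0

Answer: 0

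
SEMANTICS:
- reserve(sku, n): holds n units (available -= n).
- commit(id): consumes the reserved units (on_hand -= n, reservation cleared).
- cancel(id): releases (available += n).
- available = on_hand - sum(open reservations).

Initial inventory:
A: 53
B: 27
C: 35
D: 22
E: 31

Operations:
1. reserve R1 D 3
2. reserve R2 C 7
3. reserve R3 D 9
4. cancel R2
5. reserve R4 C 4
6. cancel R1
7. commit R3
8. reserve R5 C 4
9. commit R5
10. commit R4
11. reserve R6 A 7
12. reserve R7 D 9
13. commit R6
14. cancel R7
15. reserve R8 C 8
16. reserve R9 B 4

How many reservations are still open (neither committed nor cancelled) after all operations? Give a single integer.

Answer: 2

Derivation:
Step 1: reserve R1 D 3 -> on_hand[A=53 B=27 C=35 D=22 E=31] avail[A=53 B=27 C=35 D=19 E=31] open={R1}
Step 2: reserve R2 C 7 -> on_hand[A=53 B=27 C=35 D=22 E=31] avail[A=53 B=27 C=28 D=19 E=31] open={R1,R2}
Step 3: reserve R3 D 9 -> on_hand[A=53 B=27 C=35 D=22 E=31] avail[A=53 B=27 C=28 D=10 E=31] open={R1,R2,R3}
Step 4: cancel R2 -> on_hand[A=53 B=27 C=35 D=22 E=31] avail[A=53 B=27 C=35 D=10 E=31] open={R1,R3}
Step 5: reserve R4 C 4 -> on_hand[A=53 B=27 C=35 D=22 E=31] avail[A=53 B=27 C=31 D=10 E=31] open={R1,R3,R4}
Step 6: cancel R1 -> on_hand[A=53 B=27 C=35 D=22 E=31] avail[A=53 B=27 C=31 D=13 E=31] open={R3,R4}
Step 7: commit R3 -> on_hand[A=53 B=27 C=35 D=13 E=31] avail[A=53 B=27 C=31 D=13 E=31] open={R4}
Step 8: reserve R5 C 4 -> on_hand[A=53 B=27 C=35 D=13 E=31] avail[A=53 B=27 C=27 D=13 E=31] open={R4,R5}
Step 9: commit R5 -> on_hand[A=53 B=27 C=31 D=13 E=31] avail[A=53 B=27 C=27 D=13 E=31] open={R4}
Step 10: commit R4 -> on_hand[A=53 B=27 C=27 D=13 E=31] avail[A=53 B=27 C=27 D=13 E=31] open={}
Step 11: reserve R6 A 7 -> on_hand[A=53 B=27 C=27 D=13 E=31] avail[A=46 B=27 C=27 D=13 E=31] open={R6}
Step 12: reserve R7 D 9 -> on_hand[A=53 B=27 C=27 D=13 E=31] avail[A=46 B=27 C=27 D=4 E=31] open={R6,R7}
Step 13: commit R6 -> on_hand[A=46 B=27 C=27 D=13 E=31] avail[A=46 B=27 C=27 D=4 E=31] open={R7}
Step 14: cancel R7 -> on_hand[A=46 B=27 C=27 D=13 E=31] avail[A=46 B=27 C=27 D=13 E=31] open={}
Step 15: reserve R8 C 8 -> on_hand[A=46 B=27 C=27 D=13 E=31] avail[A=46 B=27 C=19 D=13 E=31] open={R8}
Step 16: reserve R9 B 4 -> on_hand[A=46 B=27 C=27 D=13 E=31] avail[A=46 B=23 C=19 D=13 E=31] open={R8,R9}
Open reservations: ['R8', 'R9'] -> 2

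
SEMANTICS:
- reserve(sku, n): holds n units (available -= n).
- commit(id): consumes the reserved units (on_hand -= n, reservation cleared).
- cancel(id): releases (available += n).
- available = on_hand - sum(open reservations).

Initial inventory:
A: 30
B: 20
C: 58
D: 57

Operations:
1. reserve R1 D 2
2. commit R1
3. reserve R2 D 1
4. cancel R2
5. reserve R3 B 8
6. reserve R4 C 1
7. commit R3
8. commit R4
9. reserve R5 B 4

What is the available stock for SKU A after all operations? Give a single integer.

Answer: 30

Derivation:
Step 1: reserve R1 D 2 -> on_hand[A=30 B=20 C=58 D=57] avail[A=30 B=20 C=58 D=55] open={R1}
Step 2: commit R1 -> on_hand[A=30 B=20 C=58 D=55] avail[A=30 B=20 C=58 D=55] open={}
Step 3: reserve R2 D 1 -> on_hand[A=30 B=20 C=58 D=55] avail[A=30 B=20 C=58 D=54] open={R2}
Step 4: cancel R2 -> on_hand[A=30 B=20 C=58 D=55] avail[A=30 B=20 C=58 D=55] open={}
Step 5: reserve R3 B 8 -> on_hand[A=30 B=20 C=58 D=55] avail[A=30 B=12 C=58 D=55] open={R3}
Step 6: reserve R4 C 1 -> on_hand[A=30 B=20 C=58 D=55] avail[A=30 B=12 C=57 D=55] open={R3,R4}
Step 7: commit R3 -> on_hand[A=30 B=12 C=58 D=55] avail[A=30 B=12 C=57 D=55] open={R4}
Step 8: commit R4 -> on_hand[A=30 B=12 C=57 D=55] avail[A=30 B=12 C=57 D=55] open={}
Step 9: reserve R5 B 4 -> on_hand[A=30 B=12 C=57 D=55] avail[A=30 B=8 C=57 D=55] open={R5}
Final available[A] = 30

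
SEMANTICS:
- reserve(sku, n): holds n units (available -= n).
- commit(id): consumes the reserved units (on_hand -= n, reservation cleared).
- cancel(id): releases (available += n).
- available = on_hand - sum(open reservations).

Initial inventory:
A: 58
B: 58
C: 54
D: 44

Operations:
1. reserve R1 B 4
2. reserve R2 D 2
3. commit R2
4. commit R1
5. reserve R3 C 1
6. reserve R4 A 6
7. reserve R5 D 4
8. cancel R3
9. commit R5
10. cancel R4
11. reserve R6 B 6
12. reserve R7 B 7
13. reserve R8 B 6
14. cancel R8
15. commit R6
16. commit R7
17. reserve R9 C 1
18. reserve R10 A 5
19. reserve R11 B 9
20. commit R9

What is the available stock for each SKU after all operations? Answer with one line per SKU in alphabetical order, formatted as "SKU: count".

Step 1: reserve R1 B 4 -> on_hand[A=58 B=58 C=54 D=44] avail[A=58 B=54 C=54 D=44] open={R1}
Step 2: reserve R2 D 2 -> on_hand[A=58 B=58 C=54 D=44] avail[A=58 B=54 C=54 D=42] open={R1,R2}
Step 3: commit R2 -> on_hand[A=58 B=58 C=54 D=42] avail[A=58 B=54 C=54 D=42] open={R1}
Step 4: commit R1 -> on_hand[A=58 B=54 C=54 D=42] avail[A=58 B=54 C=54 D=42] open={}
Step 5: reserve R3 C 1 -> on_hand[A=58 B=54 C=54 D=42] avail[A=58 B=54 C=53 D=42] open={R3}
Step 6: reserve R4 A 6 -> on_hand[A=58 B=54 C=54 D=42] avail[A=52 B=54 C=53 D=42] open={R3,R4}
Step 7: reserve R5 D 4 -> on_hand[A=58 B=54 C=54 D=42] avail[A=52 B=54 C=53 D=38] open={R3,R4,R5}
Step 8: cancel R3 -> on_hand[A=58 B=54 C=54 D=42] avail[A=52 B=54 C=54 D=38] open={R4,R5}
Step 9: commit R5 -> on_hand[A=58 B=54 C=54 D=38] avail[A=52 B=54 C=54 D=38] open={R4}
Step 10: cancel R4 -> on_hand[A=58 B=54 C=54 D=38] avail[A=58 B=54 C=54 D=38] open={}
Step 11: reserve R6 B 6 -> on_hand[A=58 B=54 C=54 D=38] avail[A=58 B=48 C=54 D=38] open={R6}
Step 12: reserve R7 B 7 -> on_hand[A=58 B=54 C=54 D=38] avail[A=58 B=41 C=54 D=38] open={R6,R7}
Step 13: reserve R8 B 6 -> on_hand[A=58 B=54 C=54 D=38] avail[A=58 B=35 C=54 D=38] open={R6,R7,R8}
Step 14: cancel R8 -> on_hand[A=58 B=54 C=54 D=38] avail[A=58 B=41 C=54 D=38] open={R6,R7}
Step 15: commit R6 -> on_hand[A=58 B=48 C=54 D=38] avail[A=58 B=41 C=54 D=38] open={R7}
Step 16: commit R7 -> on_hand[A=58 B=41 C=54 D=38] avail[A=58 B=41 C=54 D=38] open={}
Step 17: reserve R9 C 1 -> on_hand[A=58 B=41 C=54 D=38] avail[A=58 B=41 C=53 D=38] open={R9}
Step 18: reserve R10 A 5 -> on_hand[A=58 B=41 C=54 D=38] avail[A=53 B=41 C=53 D=38] open={R10,R9}
Step 19: reserve R11 B 9 -> on_hand[A=58 B=41 C=54 D=38] avail[A=53 B=32 C=53 D=38] open={R10,R11,R9}
Step 20: commit R9 -> on_hand[A=58 B=41 C=53 D=38] avail[A=53 B=32 C=53 D=38] open={R10,R11}

Answer: A: 53
B: 32
C: 53
D: 38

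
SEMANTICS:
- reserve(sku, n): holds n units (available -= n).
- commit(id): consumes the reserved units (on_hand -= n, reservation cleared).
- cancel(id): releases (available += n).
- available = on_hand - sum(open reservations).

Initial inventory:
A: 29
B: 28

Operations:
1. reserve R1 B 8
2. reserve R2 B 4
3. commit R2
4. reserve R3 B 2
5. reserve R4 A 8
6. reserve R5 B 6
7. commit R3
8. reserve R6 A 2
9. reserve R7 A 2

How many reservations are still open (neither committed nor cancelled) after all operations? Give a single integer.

Step 1: reserve R1 B 8 -> on_hand[A=29 B=28] avail[A=29 B=20] open={R1}
Step 2: reserve R2 B 4 -> on_hand[A=29 B=28] avail[A=29 B=16] open={R1,R2}
Step 3: commit R2 -> on_hand[A=29 B=24] avail[A=29 B=16] open={R1}
Step 4: reserve R3 B 2 -> on_hand[A=29 B=24] avail[A=29 B=14] open={R1,R3}
Step 5: reserve R4 A 8 -> on_hand[A=29 B=24] avail[A=21 B=14] open={R1,R3,R4}
Step 6: reserve R5 B 6 -> on_hand[A=29 B=24] avail[A=21 B=8] open={R1,R3,R4,R5}
Step 7: commit R3 -> on_hand[A=29 B=22] avail[A=21 B=8] open={R1,R4,R5}
Step 8: reserve R6 A 2 -> on_hand[A=29 B=22] avail[A=19 B=8] open={R1,R4,R5,R6}
Step 9: reserve R7 A 2 -> on_hand[A=29 B=22] avail[A=17 B=8] open={R1,R4,R5,R6,R7}
Open reservations: ['R1', 'R4', 'R5', 'R6', 'R7'] -> 5

Answer: 5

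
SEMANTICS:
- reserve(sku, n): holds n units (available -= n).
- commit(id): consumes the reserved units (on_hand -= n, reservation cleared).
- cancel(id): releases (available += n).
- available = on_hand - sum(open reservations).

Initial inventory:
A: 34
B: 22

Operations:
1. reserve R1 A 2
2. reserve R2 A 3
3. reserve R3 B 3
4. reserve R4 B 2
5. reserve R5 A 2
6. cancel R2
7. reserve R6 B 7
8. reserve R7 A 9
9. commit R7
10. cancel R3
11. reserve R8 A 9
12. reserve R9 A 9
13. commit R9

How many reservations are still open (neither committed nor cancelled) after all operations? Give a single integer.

Step 1: reserve R1 A 2 -> on_hand[A=34 B=22] avail[A=32 B=22] open={R1}
Step 2: reserve R2 A 3 -> on_hand[A=34 B=22] avail[A=29 B=22] open={R1,R2}
Step 3: reserve R3 B 3 -> on_hand[A=34 B=22] avail[A=29 B=19] open={R1,R2,R3}
Step 4: reserve R4 B 2 -> on_hand[A=34 B=22] avail[A=29 B=17] open={R1,R2,R3,R4}
Step 5: reserve R5 A 2 -> on_hand[A=34 B=22] avail[A=27 B=17] open={R1,R2,R3,R4,R5}
Step 6: cancel R2 -> on_hand[A=34 B=22] avail[A=30 B=17] open={R1,R3,R4,R5}
Step 7: reserve R6 B 7 -> on_hand[A=34 B=22] avail[A=30 B=10] open={R1,R3,R4,R5,R6}
Step 8: reserve R7 A 9 -> on_hand[A=34 B=22] avail[A=21 B=10] open={R1,R3,R4,R5,R6,R7}
Step 9: commit R7 -> on_hand[A=25 B=22] avail[A=21 B=10] open={R1,R3,R4,R5,R6}
Step 10: cancel R3 -> on_hand[A=25 B=22] avail[A=21 B=13] open={R1,R4,R5,R6}
Step 11: reserve R8 A 9 -> on_hand[A=25 B=22] avail[A=12 B=13] open={R1,R4,R5,R6,R8}
Step 12: reserve R9 A 9 -> on_hand[A=25 B=22] avail[A=3 B=13] open={R1,R4,R5,R6,R8,R9}
Step 13: commit R9 -> on_hand[A=16 B=22] avail[A=3 B=13] open={R1,R4,R5,R6,R8}
Open reservations: ['R1', 'R4', 'R5', 'R6', 'R8'] -> 5

Answer: 5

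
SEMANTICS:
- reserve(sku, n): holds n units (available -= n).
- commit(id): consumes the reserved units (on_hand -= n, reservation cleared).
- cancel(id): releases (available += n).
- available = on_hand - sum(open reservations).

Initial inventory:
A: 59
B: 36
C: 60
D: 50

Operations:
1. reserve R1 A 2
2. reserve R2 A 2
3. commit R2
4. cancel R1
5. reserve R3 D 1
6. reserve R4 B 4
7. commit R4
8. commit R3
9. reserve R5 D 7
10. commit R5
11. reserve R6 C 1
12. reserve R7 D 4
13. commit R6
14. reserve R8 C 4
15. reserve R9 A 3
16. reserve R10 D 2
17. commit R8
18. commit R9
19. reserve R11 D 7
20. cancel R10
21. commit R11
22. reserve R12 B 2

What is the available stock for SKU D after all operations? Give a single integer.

Step 1: reserve R1 A 2 -> on_hand[A=59 B=36 C=60 D=50] avail[A=57 B=36 C=60 D=50] open={R1}
Step 2: reserve R2 A 2 -> on_hand[A=59 B=36 C=60 D=50] avail[A=55 B=36 C=60 D=50] open={R1,R2}
Step 3: commit R2 -> on_hand[A=57 B=36 C=60 D=50] avail[A=55 B=36 C=60 D=50] open={R1}
Step 4: cancel R1 -> on_hand[A=57 B=36 C=60 D=50] avail[A=57 B=36 C=60 D=50] open={}
Step 5: reserve R3 D 1 -> on_hand[A=57 B=36 C=60 D=50] avail[A=57 B=36 C=60 D=49] open={R3}
Step 6: reserve R4 B 4 -> on_hand[A=57 B=36 C=60 D=50] avail[A=57 B=32 C=60 D=49] open={R3,R4}
Step 7: commit R4 -> on_hand[A=57 B=32 C=60 D=50] avail[A=57 B=32 C=60 D=49] open={R3}
Step 8: commit R3 -> on_hand[A=57 B=32 C=60 D=49] avail[A=57 B=32 C=60 D=49] open={}
Step 9: reserve R5 D 7 -> on_hand[A=57 B=32 C=60 D=49] avail[A=57 B=32 C=60 D=42] open={R5}
Step 10: commit R5 -> on_hand[A=57 B=32 C=60 D=42] avail[A=57 B=32 C=60 D=42] open={}
Step 11: reserve R6 C 1 -> on_hand[A=57 B=32 C=60 D=42] avail[A=57 B=32 C=59 D=42] open={R6}
Step 12: reserve R7 D 4 -> on_hand[A=57 B=32 C=60 D=42] avail[A=57 B=32 C=59 D=38] open={R6,R7}
Step 13: commit R6 -> on_hand[A=57 B=32 C=59 D=42] avail[A=57 B=32 C=59 D=38] open={R7}
Step 14: reserve R8 C 4 -> on_hand[A=57 B=32 C=59 D=42] avail[A=57 B=32 C=55 D=38] open={R7,R8}
Step 15: reserve R9 A 3 -> on_hand[A=57 B=32 C=59 D=42] avail[A=54 B=32 C=55 D=38] open={R7,R8,R9}
Step 16: reserve R10 D 2 -> on_hand[A=57 B=32 C=59 D=42] avail[A=54 B=32 C=55 D=36] open={R10,R7,R8,R9}
Step 17: commit R8 -> on_hand[A=57 B=32 C=55 D=42] avail[A=54 B=32 C=55 D=36] open={R10,R7,R9}
Step 18: commit R9 -> on_hand[A=54 B=32 C=55 D=42] avail[A=54 B=32 C=55 D=36] open={R10,R7}
Step 19: reserve R11 D 7 -> on_hand[A=54 B=32 C=55 D=42] avail[A=54 B=32 C=55 D=29] open={R10,R11,R7}
Step 20: cancel R10 -> on_hand[A=54 B=32 C=55 D=42] avail[A=54 B=32 C=55 D=31] open={R11,R7}
Step 21: commit R11 -> on_hand[A=54 B=32 C=55 D=35] avail[A=54 B=32 C=55 D=31] open={R7}
Step 22: reserve R12 B 2 -> on_hand[A=54 B=32 C=55 D=35] avail[A=54 B=30 C=55 D=31] open={R12,R7}
Final available[D] = 31

Answer: 31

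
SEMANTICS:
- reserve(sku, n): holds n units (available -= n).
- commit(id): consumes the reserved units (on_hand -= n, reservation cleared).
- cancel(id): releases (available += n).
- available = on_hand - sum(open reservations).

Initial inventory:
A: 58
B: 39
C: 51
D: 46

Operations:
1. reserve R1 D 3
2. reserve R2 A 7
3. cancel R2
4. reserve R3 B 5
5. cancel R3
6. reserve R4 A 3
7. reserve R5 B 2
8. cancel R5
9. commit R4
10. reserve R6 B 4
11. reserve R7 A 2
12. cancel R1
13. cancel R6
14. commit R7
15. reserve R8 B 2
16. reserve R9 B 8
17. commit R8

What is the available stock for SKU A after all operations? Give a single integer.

Step 1: reserve R1 D 3 -> on_hand[A=58 B=39 C=51 D=46] avail[A=58 B=39 C=51 D=43] open={R1}
Step 2: reserve R2 A 7 -> on_hand[A=58 B=39 C=51 D=46] avail[A=51 B=39 C=51 D=43] open={R1,R2}
Step 3: cancel R2 -> on_hand[A=58 B=39 C=51 D=46] avail[A=58 B=39 C=51 D=43] open={R1}
Step 4: reserve R3 B 5 -> on_hand[A=58 B=39 C=51 D=46] avail[A=58 B=34 C=51 D=43] open={R1,R3}
Step 5: cancel R3 -> on_hand[A=58 B=39 C=51 D=46] avail[A=58 B=39 C=51 D=43] open={R1}
Step 6: reserve R4 A 3 -> on_hand[A=58 B=39 C=51 D=46] avail[A=55 B=39 C=51 D=43] open={R1,R4}
Step 7: reserve R5 B 2 -> on_hand[A=58 B=39 C=51 D=46] avail[A=55 B=37 C=51 D=43] open={R1,R4,R5}
Step 8: cancel R5 -> on_hand[A=58 B=39 C=51 D=46] avail[A=55 B=39 C=51 D=43] open={R1,R4}
Step 9: commit R4 -> on_hand[A=55 B=39 C=51 D=46] avail[A=55 B=39 C=51 D=43] open={R1}
Step 10: reserve R6 B 4 -> on_hand[A=55 B=39 C=51 D=46] avail[A=55 B=35 C=51 D=43] open={R1,R6}
Step 11: reserve R7 A 2 -> on_hand[A=55 B=39 C=51 D=46] avail[A=53 B=35 C=51 D=43] open={R1,R6,R7}
Step 12: cancel R1 -> on_hand[A=55 B=39 C=51 D=46] avail[A=53 B=35 C=51 D=46] open={R6,R7}
Step 13: cancel R6 -> on_hand[A=55 B=39 C=51 D=46] avail[A=53 B=39 C=51 D=46] open={R7}
Step 14: commit R7 -> on_hand[A=53 B=39 C=51 D=46] avail[A=53 B=39 C=51 D=46] open={}
Step 15: reserve R8 B 2 -> on_hand[A=53 B=39 C=51 D=46] avail[A=53 B=37 C=51 D=46] open={R8}
Step 16: reserve R9 B 8 -> on_hand[A=53 B=39 C=51 D=46] avail[A=53 B=29 C=51 D=46] open={R8,R9}
Step 17: commit R8 -> on_hand[A=53 B=37 C=51 D=46] avail[A=53 B=29 C=51 D=46] open={R9}
Final available[A] = 53

Answer: 53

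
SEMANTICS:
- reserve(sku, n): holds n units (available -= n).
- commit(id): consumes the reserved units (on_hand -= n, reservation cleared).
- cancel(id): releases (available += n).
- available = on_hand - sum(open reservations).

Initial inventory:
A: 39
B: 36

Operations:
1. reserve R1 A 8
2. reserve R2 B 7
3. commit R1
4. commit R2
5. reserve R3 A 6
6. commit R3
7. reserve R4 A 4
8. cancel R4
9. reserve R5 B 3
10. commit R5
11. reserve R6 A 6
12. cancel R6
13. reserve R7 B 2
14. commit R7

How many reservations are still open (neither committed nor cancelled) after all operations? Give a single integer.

Answer: 0

Derivation:
Step 1: reserve R1 A 8 -> on_hand[A=39 B=36] avail[A=31 B=36] open={R1}
Step 2: reserve R2 B 7 -> on_hand[A=39 B=36] avail[A=31 B=29] open={R1,R2}
Step 3: commit R1 -> on_hand[A=31 B=36] avail[A=31 B=29] open={R2}
Step 4: commit R2 -> on_hand[A=31 B=29] avail[A=31 B=29] open={}
Step 5: reserve R3 A 6 -> on_hand[A=31 B=29] avail[A=25 B=29] open={R3}
Step 6: commit R3 -> on_hand[A=25 B=29] avail[A=25 B=29] open={}
Step 7: reserve R4 A 4 -> on_hand[A=25 B=29] avail[A=21 B=29] open={R4}
Step 8: cancel R4 -> on_hand[A=25 B=29] avail[A=25 B=29] open={}
Step 9: reserve R5 B 3 -> on_hand[A=25 B=29] avail[A=25 B=26] open={R5}
Step 10: commit R5 -> on_hand[A=25 B=26] avail[A=25 B=26] open={}
Step 11: reserve R6 A 6 -> on_hand[A=25 B=26] avail[A=19 B=26] open={R6}
Step 12: cancel R6 -> on_hand[A=25 B=26] avail[A=25 B=26] open={}
Step 13: reserve R7 B 2 -> on_hand[A=25 B=26] avail[A=25 B=24] open={R7}
Step 14: commit R7 -> on_hand[A=25 B=24] avail[A=25 B=24] open={}
Open reservations: [] -> 0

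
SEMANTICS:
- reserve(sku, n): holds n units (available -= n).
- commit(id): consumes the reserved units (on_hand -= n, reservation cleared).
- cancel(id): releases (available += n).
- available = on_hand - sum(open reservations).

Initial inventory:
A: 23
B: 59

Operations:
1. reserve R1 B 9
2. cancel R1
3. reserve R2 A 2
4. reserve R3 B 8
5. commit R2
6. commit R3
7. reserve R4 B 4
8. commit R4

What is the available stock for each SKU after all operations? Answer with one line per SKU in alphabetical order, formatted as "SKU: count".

Step 1: reserve R1 B 9 -> on_hand[A=23 B=59] avail[A=23 B=50] open={R1}
Step 2: cancel R1 -> on_hand[A=23 B=59] avail[A=23 B=59] open={}
Step 3: reserve R2 A 2 -> on_hand[A=23 B=59] avail[A=21 B=59] open={R2}
Step 4: reserve R3 B 8 -> on_hand[A=23 B=59] avail[A=21 B=51] open={R2,R3}
Step 5: commit R2 -> on_hand[A=21 B=59] avail[A=21 B=51] open={R3}
Step 6: commit R3 -> on_hand[A=21 B=51] avail[A=21 B=51] open={}
Step 7: reserve R4 B 4 -> on_hand[A=21 B=51] avail[A=21 B=47] open={R4}
Step 8: commit R4 -> on_hand[A=21 B=47] avail[A=21 B=47] open={}

Answer: A: 21
B: 47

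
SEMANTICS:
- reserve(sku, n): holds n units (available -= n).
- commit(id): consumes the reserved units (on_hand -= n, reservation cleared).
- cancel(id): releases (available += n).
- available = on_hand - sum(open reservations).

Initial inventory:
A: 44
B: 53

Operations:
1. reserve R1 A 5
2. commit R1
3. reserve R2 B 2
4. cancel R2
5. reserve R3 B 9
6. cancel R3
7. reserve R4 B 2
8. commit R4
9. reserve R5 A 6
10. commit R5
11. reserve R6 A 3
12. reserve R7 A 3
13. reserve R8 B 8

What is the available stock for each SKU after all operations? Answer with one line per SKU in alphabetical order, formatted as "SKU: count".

Step 1: reserve R1 A 5 -> on_hand[A=44 B=53] avail[A=39 B=53] open={R1}
Step 2: commit R1 -> on_hand[A=39 B=53] avail[A=39 B=53] open={}
Step 3: reserve R2 B 2 -> on_hand[A=39 B=53] avail[A=39 B=51] open={R2}
Step 4: cancel R2 -> on_hand[A=39 B=53] avail[A=39 B=53] open={}
Step 5: reserve R3 B 9 -> on_hand[A=39 B=53] avail[A=39 B=44] open={R3}
Step 6: cancel R3 -> on_hand[A=39 B=53] avail[A=39 B=53] open={}
Step 7: reserve R4 B 2 -> on_hand[A=39 B=53] avail[A=39 B=51] open={R4}
Step 8: commit R4 -> on_hand[A=39 B=51] avail[A=39 B=51] open={}
Step 9: reserve R5 A 6 -> on_hand[A=39 B=51] avail[A=33 B=51] open={R5}
Step 10: commit R5 -> on_hand[A=33 B=51] avail[A=33 B=51] open={}
Step 11: reserve R6 A 3 -> on_hand[A=33 B=51] avail[A=30 B=51] open={R6}
Step 12: reserve R7 A 3 -> on_hand[A=33 B=51] avail[A=27 B=51] open={R6,R7}
Step 13: reserve R8 B 8 -> on_hand[A=33 B=51] avail[A=27 B=43] open={R6,R7,R8}

Answer: A: 27
B: 43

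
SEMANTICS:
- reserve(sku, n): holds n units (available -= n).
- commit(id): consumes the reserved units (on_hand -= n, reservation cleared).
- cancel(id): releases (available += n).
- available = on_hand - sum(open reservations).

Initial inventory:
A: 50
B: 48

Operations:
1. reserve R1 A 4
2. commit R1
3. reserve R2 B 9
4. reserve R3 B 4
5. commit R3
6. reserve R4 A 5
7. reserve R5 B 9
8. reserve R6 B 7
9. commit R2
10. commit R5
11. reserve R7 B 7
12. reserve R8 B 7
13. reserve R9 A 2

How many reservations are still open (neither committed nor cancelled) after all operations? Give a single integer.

Step 1: reserve R1 A 4 -> on_hand[A=50 B=48] avail[A=46 B=48] open={R1}
Step 2: commit R1 -> on_hand[A=46 B=48] avail[A=46 B=48] open={}
Step 3: reserve R2 B 9 -> on_hand[A=46 B=48] avail[A=46 B=39] open={R2}
Step 4: reserve R3 B 4 -> on_hand[A=46 B=48] avail[A=46 B=35] open={R2,R3}
Step 5: commit R3 -> on_hand[A=46 B=44] avail[A=46 B=35] open={R2}
Step 6: reserve R4 A 5 -> on_hand[A=46 B=44] avail[A=41 B=35] open={R2,R4}
Step 7: reserve R5 B 9 -> on_hand[A=46 B=44] avail[A=41 B=26] open={R2,R4,R5}
Step 8: reserve R6 B 7 -> on_hand[A=46 B=44] avail[A=41 B=19] open={R2,R4,R5,R6}
Step 9: commit R2 -> on_hand[A=46 B=35] avail[A=41 B=19] open={R4,R5,R6}
Step 10: commit R5 -> on_hand[A=46 B=26] avail[A=41 B=19] open={R4,R6}
Step 11: reserve R7 B 7 -> on_hand[A=46 B=26] avail[A=41 B=12] open={R4,R6,R7}
Step 12: reserve R8 B 7 -> on_hand[A=46 B=26] avail[A=41 B=5] open={R4,R6,R7,R8}
Step 13: reserve R9 A 2 -> on_hand[A=46 B=26] avail[A=39 B=5] open={R4,R6,R7,R8,R9}
Open reservations: ['R4', 'R6', 'R7', 'R8', 'R9'] -> 5

Answer: 5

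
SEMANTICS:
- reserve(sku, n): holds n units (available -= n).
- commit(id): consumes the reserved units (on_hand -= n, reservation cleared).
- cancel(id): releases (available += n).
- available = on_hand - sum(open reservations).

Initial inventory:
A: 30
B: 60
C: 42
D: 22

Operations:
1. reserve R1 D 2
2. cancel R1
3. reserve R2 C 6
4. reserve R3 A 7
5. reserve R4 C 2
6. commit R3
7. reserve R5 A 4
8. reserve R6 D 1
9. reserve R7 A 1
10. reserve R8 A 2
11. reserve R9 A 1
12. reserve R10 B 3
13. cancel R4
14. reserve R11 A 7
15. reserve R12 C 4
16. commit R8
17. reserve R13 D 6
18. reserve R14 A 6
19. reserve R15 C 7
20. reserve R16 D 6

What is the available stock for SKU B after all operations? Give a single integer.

Step 1: reserve R1 D 2 -> on_hand[A=30 B=60 C=42 D=22] avail[A=30 B=60 C=42 D=20] open={R1}
Step 2: cancel R1 -> on_hand[A=30 B=60 C=42 D=22] avail[A=30 B=60 C=42 D=22] open={}
Step 3: reserve R2 C 6 -> on_hand[A=30 B=60 C=42 D=22] avail[A=30 B=60 C=36 D=22] open={R2}
Step 4: reserve R3 A 7 -> on_hand[A=30 B=60 C=42 D=22] avail[A=23 B=60 C=36 D=22] open={R2,R3}
Step 5: reserve R4 C 2 -> on_hand[A=30 B=60 C=42 D=22] avail[A=23 B=60 C=34 D=22] open={R2,R3,R4}
Step 6: commit R3 -> on_hand[A=23 B=60 C=42 D=22] avail[A=23 B=60 C=34 D=22] open={R2,R4}
Step 7: reserve R5 A 4 -> on_hand[A=23 B=60 C=42 D=22] avail[A=19 B=60 C=34 D=22] open={R2,R4,R5}
Step 8: reserve R6 D 1 -> on_hand[A=23 B=60 C=42 D=22] avail[A=19 B=60 C=34 D=21] open={R2,R4,R5,R6}
Step 9: reserve R7 A 1 -> on_hand[A=23 B=60 C=42 D=22] avail[A=18 B=60 C=34 D=21] open={R2,R4,R5,R6,R7}
Step 10: reserve R8 A 2 -> on_hand[A=23 B=60 C=42 D=22] avail[A=16 B=60 C=34 D=21] open={R2,R4,R5,R6,R7,R8}
Step 11: reserve R9 A 1 -> on_hand[A=23 B=60 C=42 D=22] avail[A=15 B=60 C=34 D=21] open={R2,R4,R5,R6,R7,R8,R9}
Step 12: reserve R10 B 3 -> on_hand[A=23 B=60 C=42 D=22] avail[A=15 B=57 C=34 D=21] open={R10,R2,R4,R5,R6,R7,R8,R9}
Step 13: cancel R4 -> on_hand[A=23 B=60 C=42 D=22] avail[A=15 B=57 C=36 D=21] open={R10,R2,R5,R6,R7,R8,R9}
Step 14: reserve R11 A 7 -> on_hand[A=23 B=60 C=42 D=22] avail[A=8 B=57 C=36 D=21] open={R10,R11,R2,R5,R6,R7,R8,R9}
Step 15: reserve R12 C 4 -> on_hand[A=23 B=60 C=42 D=22] avail[A=8 B=57 C=32 D=21] open={R10,R11,R12,R2,R5,R6,R7,R8,R9}
Step 16: commit R8 -> on_hand[A=21 B=60 C=42 D=22] avail[A=8 B=57 C=32 D=21] open={R10,R11,R12,R2,R5,R6,R7,R9}
Step 17: reserve R13 D 6 -> on_hand[A=21 B=60 C=42 D=22] avail[A=8 B=57 C=32 D=15] open={R10,R11,R12,R13,R2,R5,R6,R7,R9}
Step 18: reserve R14 A 6 -> on_hand[A=21 B=60 C=42 D=22] avail[A=2 B=57 C=32 D=15] open={R10,R11,R12,R13,R14,R2,R5,R6,R7,R9}
Step 19: reserve R15 C 7 -> on_hand[A=21 B=60 C=42 D=22] avail[A=2 B=57 C=25 D=15] open={R10,R11,R12,R13,R14,R15,R2,R5,R6,R7,R9}
Step 20: reserve R16 D 6 -> on_hand[A=21 B=60 C=42 D=22] avail[A=2 B=57 C=25 D=9] open={R10,R11,R12,R13,R14,R15,R16,R2,R5,R6,R7,R9}
Final available[B] = 57

Answer: 57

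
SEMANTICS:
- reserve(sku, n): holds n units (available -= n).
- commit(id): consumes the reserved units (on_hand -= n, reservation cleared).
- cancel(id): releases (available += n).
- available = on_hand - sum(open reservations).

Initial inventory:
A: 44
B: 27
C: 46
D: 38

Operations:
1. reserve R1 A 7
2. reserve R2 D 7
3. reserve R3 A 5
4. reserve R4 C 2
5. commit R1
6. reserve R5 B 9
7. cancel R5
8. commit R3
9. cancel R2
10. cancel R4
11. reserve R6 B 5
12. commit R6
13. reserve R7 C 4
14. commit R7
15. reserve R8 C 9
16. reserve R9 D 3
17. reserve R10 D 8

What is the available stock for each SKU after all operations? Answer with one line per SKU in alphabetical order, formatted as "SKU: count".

Step 1: reserve R1 A 7 -> on_hand[A=44 B=27 C=46 D=38] avail[A=37 B=27 C=46 D=38] open={R1}
Step 2: reserve R2 D 7 -> on_hand[A=44 B=27 C=46 D=38] avail[A=37 B=27 C=46 D=31] open={R1,R2}
Step 3: reserve R3 A 5 -> on_hand[A=44 B=27 C=46 D=38] avail[A=32 B=27 C=46 D=31] open={R1,R2,R3}
Step 4: reserve R4 C 2 -> on_hand[A=44 B=27 C=46 D=38] avail[A=32 B=27 C=44 D=31] open={R1,R2,R3,R4}
Step 5: commit R1 -> on_hand[A=37 B=27 C=46 D=38] avail[A=32 B=27 C=44 D=31] open={R2,R3,R4}
Step 6: reserve R5 B 9 -> on_hand[A=37 B=27 C=46 D=38] avail[A=32 B=18 C=44 D=31] open={R2,R3,R4,R5}
Step 7: cancel R5 -> on_hand[A=37 B=27 C=46 D=38] avail[A=32 B=27 C=44 D=31] open={R2,R3,R4}
Step 8: commit R3 -> on_hand[A=32 B=27 C=46 D=38] avail[A=32 B=27 C=44 D=31] open={R2,R4}
Step 9: cancel R2 -> on_hand[A=32 B=27 C=46 D=38] avail[A=32 B=27 C=44 D=38] open={R4}
Step 10: cancel R4 -> on_hand[A=32 B=27 C=46 D=38] avail[A=32 B=27 C=46 D=38] open={}
Step 11: reserve R6 B 5 -> on_hand[A=32 B=27 C=46 D=38] avail[A=32 B=22 C=46 D=38] open={R6}
Step 12: commit R6 -> on_hand[A=32 B=22 C=46 D=38] avail[A=32 B=22 C=46 D=38] open={}
Step 13: reserve R7 C 4 -> on_hand[A=32 B=22 C=46 D=38] avail[A=32 B=22 C=42 D=38] open={R7}
Step 14: commit R7 -> on_hand[A=32 B=22 C=42 D=38] avail[A=32 B=22 C=42 D=38] open={}
Step 15: reserve R8 C 9 -> on_hand[A=32 B=22 C=42 D=38] avail[A=32 B=22 C=33 D=38] open={R8}
Step 16: reserve R9 D 3 -> on_hand[A=32 B=22 C=42 D=38] avail[A=32 B=22 C=33 D=35] open={R8,R9}
Step 17: reserve R10 D 8 -> on_hand[A=32 B=22 C=42 D=38] avail[A=32 B=22 C=33 D=27] open={R10,R8,R9}

Answer: A: 32
B: 22
C: 33
D: 27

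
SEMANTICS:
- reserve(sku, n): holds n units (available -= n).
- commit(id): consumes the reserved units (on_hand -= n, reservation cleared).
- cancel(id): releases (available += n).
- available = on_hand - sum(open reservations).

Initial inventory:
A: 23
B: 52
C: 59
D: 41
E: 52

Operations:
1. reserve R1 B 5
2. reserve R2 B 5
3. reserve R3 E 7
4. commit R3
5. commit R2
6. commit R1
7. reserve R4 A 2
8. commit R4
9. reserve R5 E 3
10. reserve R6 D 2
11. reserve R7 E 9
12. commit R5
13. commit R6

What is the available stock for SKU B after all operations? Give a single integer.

Answer: 42

Derivation:
Step 1: reserve R1 B 5 -> on_hand[A=23 B=52 C=59 D=41 E=52] avail[A=23 B=47 C=59 D=41 E=52] open={R1}
Step 2: reserve R2 B 5 -> on_hand[A=23 B=52 C=59 D=41 E=52] avail[A=23 B=42 C=59 D=41 E=52] open={R1,R2}
Step 3: reserve R3 E 7 -> on_hand[A=23 B=52 C=59 D=41 E=52] avail[A=23 B=42 C=59 D=41 E=45] open={R1,R2,R3}
Step 4: commit R3 -> on_hand[A=23 B=52 C=59 D=41 E=45] avail[A=23 B=42 C=59 D=41 E=45] open={R1,R2}
Step 5: commit R2 -> on_hand[A=23 B=47 C=59 D=41 E=45] avail[A=23 B=42 C=59 D=41 E=45] open={R1}
Step 6: commit R1 -> on_hand[A=23 B=42 C=59 D=41 E=45] avail[A=23 B=42 C=59 D=41 E=45] open={}
Step 7: reserve R4 A 2 -> on_hand[A=23 B=42 C=59 D=41 E=45] avail[A=21 B=42 C=59 D=41 E=45] open={R4}
Step 8: commit R4 -> on_hand[A=21 B=42 C=59 D=41 E=45] avail[A=21 B=42 C=59 D=41 E=45] open={}
Step 9: reserve R5 E 3 -> on_hand[A=21 B=42 C=59 D=41 E=45] avail[A=21 B=42 C=59 D=41 E=42] open={R5}
Step 10: reserve R6 D 2 -> on_hand[A=21 B=42 C=59 D=41 E=45] avail[A=21 B=42 C=59 D=39 E=42] open={R5,R6}
Step 11: reserve R7 E 9 -> on_hand[A=21 B=42 C=59 D=41 E=45] avail[A=21 B=42 C=59 D=39 E=33] open={R5,R6,R7}
Step 12: commit R5 -> on_hand[A=21 B=42 C=59 D=41 E=42] avail[A=21 B=42 C=59 D=39 E=33] open={R6,R7}
Step 13: commit R6 -> on_hand[A=21 B=42 C=59 D=39 E=42] avail[A=21 B=42 C=59 D=39 E=33] open={R7}
Final available[B] = 42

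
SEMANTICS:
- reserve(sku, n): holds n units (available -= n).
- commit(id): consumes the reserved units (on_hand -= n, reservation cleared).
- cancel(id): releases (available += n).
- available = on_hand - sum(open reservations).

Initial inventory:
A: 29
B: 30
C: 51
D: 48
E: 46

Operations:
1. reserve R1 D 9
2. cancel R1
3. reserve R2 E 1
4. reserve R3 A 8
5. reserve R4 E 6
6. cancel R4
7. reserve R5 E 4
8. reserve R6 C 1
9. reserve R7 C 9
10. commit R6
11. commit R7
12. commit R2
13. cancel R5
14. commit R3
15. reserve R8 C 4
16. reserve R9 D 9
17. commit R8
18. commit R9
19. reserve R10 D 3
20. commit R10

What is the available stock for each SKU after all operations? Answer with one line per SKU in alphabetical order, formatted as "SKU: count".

Step 1: reserve R1 D 9 -> on_hand[A=29 B=30 C=51 D=48 E=46] avail[A=29 B=30 C=51 D=39 E=46] open={R1}
Step 2: cancel R1 -> on_hand[A=29 B=30 C=51 D=48 E=46] avail[A=29 B=30 C=51 D=48 E=46] open={}
Step 3: reserve R2 E 1 -> on_hand[A=29 B=30 C=51 D=48 E=46] avail[A=29 B=30 C=51 D=48 E=45] open={R2}
Step 4: reserve R3 A 8 -> on_hand[A=29 B=30 C=51 D=48 E=46] avail[A=21 B=30 C=51 D=48 E=45] open={R2,R3}
Step 5: reserve R4 E 6 -> on_hand[A=29 B=30 C=51 D=48 E=46] avail[A=21 B=30 C=51 D=48 E=39] open={R2,R3,R4}
Step 6: cancel R4 -> on_hand[A=29 B=30 C=51 D=48 E=46] avail[A=21 B=30 C=51 D=48 E=45] open={R2,R3}
Step 7: reserve R5 E 4 -> on_hand[A=29 B=30 C=51 D=48 E=46] avail[A=21 B=30 C=51 D=48 E=41] open={R2,R3,R5}
Step 8: reserve R6 C 1 -> on_hand[A=29 B=30 C=51 D=48 E=46] avail[A=21 B=30 C=50 D=48 E=41] open={R2,R3,R5,R6}
Step 9: reserve R7 C 9 -> on_hand[A=29 B=30 C=51 D=48 E=46] avail[A=21 B=30 C=41 D=48 E=41] open={R2,R3,R5,R6,R7}
Step 10: commit R6 -> on_hand[A=29 B=30 C=50 D=48 E=46] avail[A=21 B=30 C=41 D=48 E=41] open={R2,R3,R5,R7}
Step 11: commit R7 -> on_hand[A=29 B=30 C=41 D=48 E=46] avail[A=21 B=30 C=41 D=48 E=41] open={R2,R3,R5}
Step 12: commit R2 -> on_hand[A=29 B=30 C=41 D=48 E=45] avail[A=21 B=30 C=41 D=48 E=41] open={R3,R5}
Step 13: cancel R5 -> on_hand[A=29 B=30 C=41 D=48 E=45] avail[A=21 B=30 C=41 D=48 E=45] open={R3}
Step 14: commit R3 -> on_hand[A=21 B=30 C=41 D=48 E=45] avail[A=21 B=30 C=41 D=48 E=45] open={}
Step 15: reserve R8 C 4 -> on_hand[A=21 B=30 C=41 D=48 E=45] avail[A=21 B=30 C=37 D=48 E=45] open={R8}
Step 16: reserve R9 D 9 -> on_hand[A=21 B=30 C=41 D=48 E=45] avail[A=21 B=30 C=37 D=39 E=45] open={R8,R9}
Step 17: commit R8 -> on_hand[A=21 B=30 C=37 D=48 E=45] avail[A=21 B=30 C=37 D=39 E=45] open={R9}
Step 18: commit R9 -> on_hand[A=21 B=30 C=37 D=39 E=45] avail[A=21 B=30 C=37 D=39 E=45] open={}
Step 19: reserve R10 D 3 -> on_hand[A=21 B=30 C=37 D=39 E=45] avail[A=21 B=30 C=37 D=36 E=45] open={R10}
Step 20: commit R10 -> on_hand[A=21 B=30 C=37 D=36 E=45] avail[A=21 B=30 C=37 D=36 E=45] open={}

Answer: A: 21
B: 30
C: 37
D: 36
E: 45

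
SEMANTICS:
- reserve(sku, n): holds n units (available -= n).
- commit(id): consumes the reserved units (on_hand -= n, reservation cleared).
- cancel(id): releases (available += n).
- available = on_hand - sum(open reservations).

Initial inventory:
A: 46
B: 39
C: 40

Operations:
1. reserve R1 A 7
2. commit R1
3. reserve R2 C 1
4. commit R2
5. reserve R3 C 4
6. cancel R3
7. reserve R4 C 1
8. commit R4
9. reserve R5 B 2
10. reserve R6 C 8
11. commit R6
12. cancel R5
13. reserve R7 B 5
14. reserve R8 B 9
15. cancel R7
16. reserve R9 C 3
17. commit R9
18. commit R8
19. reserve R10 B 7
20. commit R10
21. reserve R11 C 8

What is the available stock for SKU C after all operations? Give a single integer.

Step 1: reserve R1 A 7 -> on_hand[A=46 B=39 C=40] avail[A=39 B=39 C=40] open={R1}
Step 2: commit R1 -> on_hand[A=39 B=39 C=40] avail[A=39 B=39 C=40] open={}
Step 3: reserve R2 C 1 -> on_hand[A=39 B=39 C=40] avail[A=39 B=39 C=39] open={R2}
Step 4: commit R2 -> on_hand[A=39 B=39 C=39] avail[A=39 B=39 C=39] open={}
Step 5: reserve R3 C 4 -> on_hand[A=39 B=39 C=39] avail[A=39 B=39 C=35] open={R3}
Step 6: cancel R3 -> on_hand[A=39 B=39 C=39] avail[A=39 B=39 C=39] open={}
Step 7: reserve R4 C 1 -> on_hand[A=39 B=39 C=39] avail[A=39 B=39 C=38] open={R4}
Step 8: commit R4 -> on_hand[A=39 B=39 C=38] avail[A=39 B=39 C=38] open={}
Step 9: reserve R5 B 2 -> on_hand[A=39 B=39 C=38] avail[A=39 B=37 C=38] open={R5}
Step 10: reserve R6 C 8 -> on_hand[A=39 B=39 C=38] avail[A=39 B=37 C=30] open={R5,R6}
Step 11: commit R6 -> on_hand[A=39 B=39 C=30] avail[A=39 B=37 C=30] open={R5}
Step 12: cancel R5 -> on_hand[A=39 B=39 C=30] avail[A=39 B=39 C=30] open={}
Step 13: reserve R7 B 5 -> on_hand[A=39 B=39 C=30] avail[A=39 B=34 C=30] open={R7}
Step 14: reserve R8 B 9 -> on_hand[A=39 B=39 C=30] avail[A=39 B=25 C=30] open={R7,R8}
Step 15: cancel R7 -> on_hand[A=39 B=39 C=30] avail[A=39 B=30 C=30] open={R8}
Step 16: reserve R9 C 3 -> on_hand[A=39 B=39 C=30] avail[A=39 B=30 C=27] open={R8,R9}
Step 17: commit R9 -> on_hand[A=39 B=39 C=27] avail[A=39 B=30 C=27] open={R8}
Step 18: commit R8 -> on_hand[A=39 B=30 C=27] avail[A=39 B=30 C=27] open={}
Step 19: reserve R10 B 7 -> on_hand[A=39 B=30 C=27] avail[A=39 B=23 C=27] open={R10}
Step 20: commit R10 -> on_hand[A=39 B=23 C=27] avail[A=39 B=23 C=27] open={}
Step 21: reserve R11 C 8 -> on_hand[A=39 B=23 C=27] avail[A=39 B=23 C=19] open={R11}
Final available[C] = 19

Answer: 19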